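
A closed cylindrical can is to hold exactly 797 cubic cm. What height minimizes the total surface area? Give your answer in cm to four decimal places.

With radius r and height h, πr²h = 797 so h = 797/(πr²), and S(r) = 2πr² + 2πrh = 2πr² + 2·797/r.
S'(r) = 4πr − 2·797/r² = 0 ⇒ r³ = 797/(2π), so r ≈ 5.0245 and h = 2r ≈ 10.0490.
S''(r) = 4π + 4·797/r³ > 0, so this is the minimum; S ≈ 475.8683.

10.0490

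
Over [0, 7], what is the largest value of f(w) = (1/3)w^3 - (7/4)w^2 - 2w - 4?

Differentiating, f'(w) = w^2 - (7/2)w - 2; whose only zero in [0, 7] is w = 4.
Candidates: f(0) = -4; f(4) = -56/3; f(7) = 127/12.
Hence the absolute maximum is 127/12 at w = 7.

127/12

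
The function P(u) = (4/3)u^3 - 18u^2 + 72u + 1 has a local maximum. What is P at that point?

91

Critical points: P'(u) = 4u^2 - 36u + 72 vanishes at u = 3, 6.
Since P''(u) = 8u - 36, we get P''(3) = -12 < 0 ⇒ local maximum; P''(6) = 12 > 0 ⇒ local minimum.
So the local maximum value is P(3) = 91.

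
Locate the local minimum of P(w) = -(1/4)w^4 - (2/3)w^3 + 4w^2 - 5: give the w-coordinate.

0

P'(w) = -w^3 - 2w^2 + 8w. Setting P'(w) = 0 gives w ∈ {-4, 0, 2}.
Since P''(w) = -3w^2 - 4w + 8, we get P''(-4) = -24 < 0 ⇒ local maximum; P''(0) = 8 > 0 ⇒ local minimum; P''(2) = -12 < 0 ⇒ local maximum.
Thus P has its local minimum at w = 0, with value -5.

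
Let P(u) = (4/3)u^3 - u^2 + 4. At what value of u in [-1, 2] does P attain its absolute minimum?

-1

P'(u) = 4u^2 - 2u, which vanishes at u = 0 and u = 1/2.
Compare values at every candidate in [-1, 2]: P(-1) = 5/3; P(0) = 4; P(1/2) = 47/12; P(2) = 32/3.
The minimum over the interval is 5/3, attained at u = -1.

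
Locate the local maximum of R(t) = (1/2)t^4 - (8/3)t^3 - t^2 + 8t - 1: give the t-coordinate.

1

Critical points: R'(t) = 2t^3 - 8t^2 - 2t + 8 vanishes at t = -1, 1, 4.
Since R''(t) = 6t^2 - 16t - 2, we get R''(-1) = 20 > 0 ⇒ local minimum; R''(1) = -12 < 0 ⇒ local maximum; R''(4) = 30 > 0 ⇒ local minimum.
Thus R has its local maximum at t = 1, with value 23/6.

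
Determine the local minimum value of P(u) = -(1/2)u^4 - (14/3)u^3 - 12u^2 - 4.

-53/2

P'(u) = -2u^3 - 14u^2 - 24u = 0 at u = -4, -3, 0.
P''(u) = -6u^2 - 28u - 24. P''(-4) = -8 < 0 ⇒ local maximum; P''(-3) = 6 > 0 ⇒ local minimum; P''(0) = -24 < 0 ⇒ local maximum.
Thus P has its local minimum at u = -3, with value -53/2.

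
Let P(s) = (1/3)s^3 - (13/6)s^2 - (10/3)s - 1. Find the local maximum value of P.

Critical points: P'(s) = s^2 - (13/3)s - 10/3 vanishes at s = -2/3, 5.
P''(s) = 2s - 13/3. P''(-2/3) = -17/3 < 0 ⇒ local maximum; P''(5) = 17/3 > 0 ⇒ local minimum.
So the local maximum value is P(-2/3) = 13/81.

13/81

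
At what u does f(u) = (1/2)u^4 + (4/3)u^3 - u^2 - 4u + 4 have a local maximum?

-1

f'(u) = 2u^3 + 4u^2 - 2u - 4. Setting f'(u) = 0 gives u ∈ {-2, -1, 1}.
Second-derivative test with f''(u) = 6u^2 + 8u - 2: f''(-2) = 6 > 0 ⇒ local minimum; f''(-1) = -4 < 0 ⇒ local maximum; f''(1) = 12 > 0 ⇒ local minimum.
So the local maximum value is f(-1) = 37/6.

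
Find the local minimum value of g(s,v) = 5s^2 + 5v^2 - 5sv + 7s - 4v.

∂g/∂s = 10s - 5v + 7 = 0 and ∂g/∂v = -5s + 10v - 4 = 0, so (s, v) = (-2/3, 1/15).
The Hessian has g_{ss} = 10, g_{vv} = 10, g_{sv} = -5, giving D = 75 > 0 with g_{ss} > 0, so the point is a local minimum.
g(-2/3, 1/15) = -37/15.

-37/15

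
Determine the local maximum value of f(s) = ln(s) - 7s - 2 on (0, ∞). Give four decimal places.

f'(s) = 1/s − 7 = 0 gives s = 1/7.
f''(s) = -1/s², which is negative for s > 0, so this is a local maximum.
f(1/7) = 1·ln(1/7) - 1 - 2 ≈ -4.9459.

-4.9459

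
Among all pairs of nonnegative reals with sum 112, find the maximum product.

3136

With x + y = 112, the product is P(x) = x(112 − x).
P'(x) = 112 − 2x = 0 gives x = 56; P'' = −2 < 0, so this is the maximum.
P = 56·56 = 3136.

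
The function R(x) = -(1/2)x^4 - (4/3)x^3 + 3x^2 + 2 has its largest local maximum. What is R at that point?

49/2

R'(x) = -2x^3 - 4x^2 + 6x = 0 at x = -3, 0, 1.
Second-derivative test with R''(x) = -6x^2 - 8x + 6: R''(-3) = -24 < 0 ⇒ local maximum; R''(0) = 6 > 0 ⇒ local minimum; R''(1) = -8 < 0 ⇒ local maximum.
Thus R has its largest local maximum at x = -3, with value 49/2.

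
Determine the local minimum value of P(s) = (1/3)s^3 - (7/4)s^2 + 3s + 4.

Critical points: P'(s) = s^2 - (7/2)s + 3 vanishes at s = 3/2, 2.
Second-derivative test with P''(s) = 2s - 7/2: P''(3/2) = -1/2 < 0 ⇒ local maximum; P''(2) = 1/2 > 0 ⇒ local minimum.
The local minimum is P(2) = 17/3.

17/3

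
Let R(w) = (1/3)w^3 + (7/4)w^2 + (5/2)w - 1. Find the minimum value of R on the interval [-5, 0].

-137/12

The derivative is w^2 + (7/2)w + 5/2, which vanishes at w = -5/2 and w = -1.
Evaluating at the critical points and endpoints: R(-5) = -137/12; R(-5/2) = -73/48; R(-1) = -25/12; R(0) = -1.
The minimum over the interval is -137/12, attained at w = -5.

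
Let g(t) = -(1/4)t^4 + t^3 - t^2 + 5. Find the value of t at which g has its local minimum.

g'(t) = -t^3 + 3t^2 - 2t. Setting g'(t) = 0 gives t ∈ {0, 1, 2}.
Since g''(t) = -3t^2 + 6t - 2, we get g''(0) = -2 < 0 ⇒ local maximum; g''(1) = 1 > 0 ⇒ local minimum; g''(2) = -2 < 0 ⇒ local maximum.
The local minimum is g(1) = 19/4.

1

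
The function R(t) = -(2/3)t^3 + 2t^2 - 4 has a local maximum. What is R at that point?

Critical points: R'(t) = -2t^2 + 4t vanishes at t = 0, 2.
Second-derivative test with R''(t) = -4t + 4: R''(0) = 4 > 0 ⇒ local minimum; R''(2) = -4 < 0 ⇒ local maximum.
Thus R has its local maximum at t = 2, with value -4/3.

-4/3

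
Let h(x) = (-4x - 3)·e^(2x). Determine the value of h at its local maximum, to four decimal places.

0.1642

Differentiating with the product rule gives h'(x) = (-8x - 10)·e^(2x). Since e^(2x) > 0, the only critical point is x = -5/4.
h''(-5/4) has the same sign as -8 < 0, so this is a local maximum.
h(-5/4) = (2)·e^(-5/2) ≈ 0.1642.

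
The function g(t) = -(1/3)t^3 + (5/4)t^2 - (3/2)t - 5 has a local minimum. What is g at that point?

-67/12

g'(t) = -t^2 + (5/2)t - 3/2. Setting g'(t) = 0 gives t ∈ {1, 3/2}.
g''(t) = -2t + 5/2. g''(1) = 1/2 > 0 ⇒ local minimum; g''(3/2) = -1/2 < 0 ⇒ local maximum.
So the local minimum value is g(1) = -67/12.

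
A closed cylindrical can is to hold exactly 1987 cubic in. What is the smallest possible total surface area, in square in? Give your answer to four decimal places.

With radius r and height h, πr²h = 1987 so h = 1987/(πr²), and S(r) = 2πr² + 2πrh = 2πr² + 2·1987/r.
S'(r) = 4πr − 2·1987/r² = 0 ⇒ r³ = 1987/(2π), so r ≈ 6.8130 and h = 2r ≈ 13.6260.
S''(r) = 4π + 4·1987/r³ > 0, so this is the minimum; S ≈ 874.9431.

874.9431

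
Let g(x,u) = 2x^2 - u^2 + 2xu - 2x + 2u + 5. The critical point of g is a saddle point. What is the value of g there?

6

∂g/∂x = 4x + 2u - 2 = 0 and ∂g/∂u = 2x - 2u + 2 = 0, so (x, u) = (0, 1).
The Hessian has g_{xx} = 4, g_{uu} = -2, g_{xu} = 2, giving D = -12 < 0, so the point is a saddle point.
g(0, 1) = 6.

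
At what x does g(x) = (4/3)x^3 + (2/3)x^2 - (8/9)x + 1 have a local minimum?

g'(x) = 4x^2 + (4/3)x - 8/9. Setting g'(x) = 0 gives x ∈ {-2/3, 1/3}.
Since g''(x) = 8x + 4/3, we get g''(-2/3) = -4 < 0 ⇒ local maximum; g''(1/3) = 4 > 0 ⇒ local minimum.
The local minimum is g(1/3) = 67/81.

1/3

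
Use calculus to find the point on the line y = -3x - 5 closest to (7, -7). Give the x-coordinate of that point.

Minimize D(x)^2 = (x - 7)^2 + (-3x + 2)^2.
d/dx[D^2] = 2(x - 7) + 2·(-3)·(-3x + 2) = 0 ⇒ x = 13/10.
Then y = -89/10 and the distance is √(361/10) ≈ 6.0083.

13/10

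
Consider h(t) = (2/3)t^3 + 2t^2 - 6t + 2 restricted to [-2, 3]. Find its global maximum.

20

h'(t) = 2t^2 + 4t - 6, whose only zero in [-2, 3] is t = 1.
Candidates: h(-2) = 50/3; h(1) = -4/3; h(3) = 20.
So the maximum is h(3) = 20.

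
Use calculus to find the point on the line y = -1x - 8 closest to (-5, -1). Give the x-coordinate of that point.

Minimize D(x)^2 = (x + 5)^2 + (-x - 7)^2.
d/dx[D^2] = 2(x + 5) + 2·(-1)·(-x - 7) = 0 ⇒ x = -6.
Then y = -2 and the distance is √(2) ≈ 1.4142.

-6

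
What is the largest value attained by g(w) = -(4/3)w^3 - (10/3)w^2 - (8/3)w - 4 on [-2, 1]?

-4/3

The derivative is -4w^2 - (20/3)w - 8/3, which vanishes at w = -1 and w = -2/3.
Candidates: g(-2) = -4/3; g(-1) = -10/3; g(-2/3) = -268/81; g(1) = -34/3.
Hence the absolute maximum is -4/3 at w = -2.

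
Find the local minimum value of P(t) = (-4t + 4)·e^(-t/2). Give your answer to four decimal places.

-1.7850

P'(t) = (-4)·e^(-t/2) + (-4t + 4)·(-1/2)·e^(-t/2) = (2t - 6)·e^(-t/2). Since e^(-t/2) > 0, the only critical point is t = 3.
P''(3) has the same sign as 2 > 0, so this is a local minimum.
P(3) = (-8)·e^(-3/2) ≈ -1.7850.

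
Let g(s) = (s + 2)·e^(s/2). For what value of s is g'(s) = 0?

Differentiating with the product rule gives g'(s) = ((1/2)s + 2)·e^(s/2). Since e^(s/2) > 0, the only critical point is s = -4.
g''(-4) has the same sign as 1/2 > 0, so this is a local minimum.
g(-4) = (-2)·e^(-2) ≈ -0.2707.

-4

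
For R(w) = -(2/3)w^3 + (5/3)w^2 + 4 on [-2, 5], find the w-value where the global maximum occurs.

-2

R'(w) = -2w^2 + (10/3)w, which vanishes at w = 0 and w = 5/3.
Candidates: R(-2) = 16,  R(0) = 4,  R(5/3) = 449/81,  R(5) = -113/3.
So the maximum is R(-2) = 16.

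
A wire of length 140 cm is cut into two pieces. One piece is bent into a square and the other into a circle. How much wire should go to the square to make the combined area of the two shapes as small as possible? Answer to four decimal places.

Let x be the length used for the square. Square side x/4; circle radius (140−x)/(2π).
A(x) = (x/4)² + π·((140−x)/(2π))² = x²/16 + (140−x)²/(4π) for 0 ≤ x ≤ 140. A'(x) = x/8 − (140−x)/(2π) = 0 gives x = 4·140/(π+4) ≈ 78.4139.
A'' = 1/8 + 1/(2π) > 0, so this gives the minimum combined area; x ≈ 78.4139 cm to the square.

78.4139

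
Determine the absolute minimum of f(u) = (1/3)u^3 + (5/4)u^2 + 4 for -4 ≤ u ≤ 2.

8/3

Differentiating, f'(u) = u^2 + (5/2)u; which vanishes at u = -5/2 and u = 0.
Evaluating at the critical points and endpoints: f(-4) = 8/3,  f(-5/2) = 317/48,  f(0) = 4,  f(2) = 35/3.
Hence the absolute minimum is 8/3 at u = -4.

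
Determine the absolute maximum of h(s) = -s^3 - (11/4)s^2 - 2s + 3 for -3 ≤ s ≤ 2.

45/4

The derivative is -3s^2 - (11/2)s - 2, which vanishes at s = -4/3 and s = -1/2.
Candidates: h(-3) = 45/4, h(-4/3) = 85/27, h(-1/2) = 55/16, h(2) = -20.
The maximum over the interval is 45/4, attained at s = -3.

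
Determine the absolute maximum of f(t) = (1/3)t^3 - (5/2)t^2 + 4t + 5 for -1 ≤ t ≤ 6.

The derivative is t^2 - 5t + 4, which vanishes at t = 1 and t = 4.
Candidates: f(-1) = -11/6, f(1) = 41/6, f(4) = 7/3, f(6) = 11.
Hence the absolute maximum is 11 at t = 6.

11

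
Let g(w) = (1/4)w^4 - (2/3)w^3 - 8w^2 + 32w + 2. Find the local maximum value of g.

g'(w) = w^3 - 2w^2 - 16w + 32. Setting g'(w) = 0 gives w ∈ {-4, 2, 4}.
Second-derivative test with g''(w) = 3w^2 - 4w - 16: g''(-4) = 48 > 0 ⇒ local minimum; g''(2) = -12 < 0 ⇒ local maximum; g''(4) = 16 > 0 ⇒ local minimum.
Thus g has its local maximum at w = 2, with value 98/3.

98/3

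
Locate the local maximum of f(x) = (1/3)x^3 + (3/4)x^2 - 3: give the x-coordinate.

-3/2

f'(x) = x^2 + (3/2)x = 0 at x = -3/2, 0.
Since f''(x) = 2x + 3/2, we get f''(-3/2) = -3/2 < 0 ⇒ local maximum; f''(0) = 3/2 > 0 ⇒ local minimum.
The local maximum is f(-3/2) = -39/16.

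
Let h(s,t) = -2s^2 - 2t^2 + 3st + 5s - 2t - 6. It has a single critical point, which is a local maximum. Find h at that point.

∂h/∂s = -4s + 3t + 5 = 0 and ∂h/∂t = 3s - 4t - 2 = 0, so (s, t) = (2, 1).
The Hessian has h_{ss} = -4, h_{tt} = -4, h_{st} = 3, giving D = 7 > 0 with h_{ss} < 0, so the point is a local maximum.
h(2, 1) = -2.

-2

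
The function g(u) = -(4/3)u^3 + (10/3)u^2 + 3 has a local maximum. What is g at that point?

g'(u) = -4u^2 + (20/3)u. Setting g'(u) = 0 gives u ∈ {0, 5/3}.
Second-derivative test with g''(u) = -8u + 20/3: g''(0) = 20/3 > 0 ⇒ local minimum; g''(5/3) = -20/3 < 0 ⇒ local maximum.
Thus g has its local maximum at u = 5/3, with value 493/81.

493/81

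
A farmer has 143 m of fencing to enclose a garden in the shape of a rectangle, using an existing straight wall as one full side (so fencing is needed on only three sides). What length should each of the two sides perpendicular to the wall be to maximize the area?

Let the sides perpendicular to the wall have length x and the parallel side y, so 2x + y = 143 and the area is A = xy = x(143 − 2x).
A'(x) = 143 − 4x = 0 gives x = 143/4, and A''(x) = −4 < 0 confirms a maximum.
Then y = 143 − 2·143/4 = 143/2 and A = 20449/8.

143/4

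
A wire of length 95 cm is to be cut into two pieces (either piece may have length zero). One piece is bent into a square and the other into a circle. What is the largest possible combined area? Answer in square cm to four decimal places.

718.1867

Let x be the length used for the square. Square side x/4; circle radius (95−x)/(2π).
A(x) = (x/4)² + π·((95−x)/(2π))² = x²/16 + (95−x)²/(4π) for 0 ≤ x ≤ 95. A'(x) = x/8 − (95−x)/(2π) = 0 gives x = 4·95/(π+4) ≈ 53.2094.
A'' > 0, so the interior critical point is a minimum; the maximum is at an endpoint. A(0) = 718.1867 and A(95) = 564.0625, so the largest area is 718.1867.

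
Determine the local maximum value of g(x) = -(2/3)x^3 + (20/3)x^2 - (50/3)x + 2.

Critical points: g'(x) = -2x^2 + (40/3)x - 50/3 vanishes at x = 5/3, 5.
g''(x) = -4x + 40/3. g''(5/3) = 20/3 > 0 ⇒ local minimum; g''(5) = -20/3 < 0 ⇒ local maximum.
Thus g has its local maximum at x = 5, with value 2.

2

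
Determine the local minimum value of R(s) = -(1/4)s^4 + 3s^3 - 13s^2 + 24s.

63/4

Critical points: R'(s) = -s^3 + 9s^2 - 26s + 24 vanishes at s = 2, 3, 4.
R''(s) = -3s^2 + 18s - 26. R''(2) = -2 < 0 ⇒ local maximum; R''(3) = 1 > 0 ⇒ local minimum; R''(4) = -2 < 0 ⇒ local maximum.
So the local minimum value is R(3) = 63/4.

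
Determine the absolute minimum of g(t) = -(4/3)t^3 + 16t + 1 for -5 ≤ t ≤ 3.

-61/3

Differentiating, g'(t) = -4t^2 + 16; which vanishes at t = -2 and t = 2.
Candidates: g(-5) = 263/3, g(-2) = -61/3, g(2) = 67/3, g(3) = 13.
Hence the absolute minimum is -61/3 at t = -2.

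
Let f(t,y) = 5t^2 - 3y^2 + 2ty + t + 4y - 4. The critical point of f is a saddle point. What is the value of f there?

∂f/∂t = 10t + 2y + 1 = 0 and ∂f/∂y = 2t - 6y + 4 = 0, so (t, y) = (-7/32, 19/32).
The Hessian has f_{tt} = 10, f_{yy} = -6, f_{ty} = 2, giving D = -64 < 0, so the point is a saddle point.
f(-7/32, 19/32) = -187/64.

-187/64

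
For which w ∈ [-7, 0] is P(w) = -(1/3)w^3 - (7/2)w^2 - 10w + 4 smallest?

The derivative is -w^2 - 7w - 10, which vanishes at w = -5 and w = -2.
Candidates: P(-7) = 101/6; P(-5) = 49/6; P(-2) = 38/3; P(0) = 4.
So the minimum is P(0) = 4.

0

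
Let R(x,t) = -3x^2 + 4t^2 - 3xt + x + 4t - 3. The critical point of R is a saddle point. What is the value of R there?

∂R/∂x = -6x - 3t + 1 = 0 and ∂R/∂t = -3x + 8t + 4 = 0, so (x, t) = (20/57, -7/19).
The Hessian has R_{xx} = -6, R_{tt} = 8, R_{xt} = -3, giving D = -57 < 0, so the point is a saddle point.
R(20/57, -7/19) = -203/57.

-203/57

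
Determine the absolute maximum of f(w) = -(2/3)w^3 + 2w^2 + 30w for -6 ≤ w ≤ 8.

The derivative is -2w^2 + 4w + 30, which vanishes at w = -3 and w = 5.
Evaluating at the critical points and endpoints: f(-6) = 36; f(-3) = -54; f(5) = 350/3; f(8) = 80/3.
Hence the absolute maximum is 350/3 at w = 5.

350/3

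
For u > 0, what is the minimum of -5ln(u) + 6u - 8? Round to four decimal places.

-2.0884

f'(u) = -5/u + 6 = 0 gives u = 5/6.
f''(u) = 5/u², which is positive for u > 0, so this is a local minimum.
f(5/6) = -5·ln(5/6) + 5 - 8 ≈ -2.0884.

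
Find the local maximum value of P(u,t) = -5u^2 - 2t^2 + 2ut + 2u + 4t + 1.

∂P/∂u = -10u + 2t + 2 = 0 and ∂P/∂t = 2u - 4t + 4 = 0, so (u, t) = (4/9, 11/9).
The Hessian has P_{uu} = -10, P_{tt} = -4, P_{ut} = 2, giving D = 36 > 0 with P_{uu} < 0, so the point is a local maximum.
P(4/9, 11/9) = 35/9.

35/9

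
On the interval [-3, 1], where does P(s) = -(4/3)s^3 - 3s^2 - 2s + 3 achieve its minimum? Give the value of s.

1

P'(s) = -4s^2 - 6s - 2, which vanishes at s = -1 and s = -1/2.
Compare values at every candidate in [-3, 1]: P(-3) = 18, P(-1) = 10/3, P(-1/2) = 41/12, P(1) = -10/3.
Hence the absolute minimum is -10/3 at s = 1.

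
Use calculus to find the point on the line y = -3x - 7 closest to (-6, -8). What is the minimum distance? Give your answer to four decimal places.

Minimize D(x)^2 = (x + 6)^2 + (-3x + 1)^2.
d/dx[D^2] = 2(x + 6) + 2·(-3)·(-3x + 1) = 0 ⇒ x = -3/10.
Then y = -61/10 and the distance is √(361/10) ≈ 6.0083.

6.0083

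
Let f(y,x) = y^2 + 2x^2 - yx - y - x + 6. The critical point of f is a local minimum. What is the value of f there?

∂f/∂y = 2y - x - 1 = 0 and ∂f/∂x = -y + 4x - 1 = 0, so (y, x) = (5/7, 3/7).
The Hessian has f_{yy} = 2, f_{xx} = 4, f_{yx} = -1, giving D = 7 > 0 with f_{yy} > 0, so the point is a local minimum.
f(5/7, 3/7) = 38/7.

38/7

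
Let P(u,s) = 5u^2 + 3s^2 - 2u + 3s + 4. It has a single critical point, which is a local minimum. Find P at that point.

61/20

∂P/∂u = 10u - 2 = 0 and ∂P/∂s = 6s + 3 = 0, so (u, s) = (1/5, -1/2).
The Hessian has P_{uu} = 10, P_{ss} = 6, P_{us} = 0, giving D = 60 > 0 with P_{uu} > 0, so the point is a local minimum.
P(1/5, -1/2) = 61/20.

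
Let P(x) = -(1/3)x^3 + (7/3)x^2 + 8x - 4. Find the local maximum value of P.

56

P'(x) = -x^2 + (14/3)x + 8 = 0 at x = -4/3, 6.
P''(x) = -2x + 14/3. P''(-4/3) = 22/3 > 0 ⇒ local minimum; P''(6) = -22/3 < 0 ⇒ local maximum.
So the local maximum value is P(6) = 56.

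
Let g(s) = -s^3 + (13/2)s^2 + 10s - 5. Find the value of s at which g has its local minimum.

g'(s) = -3s^2 + 13s + 10 = 0 at s = -2/3, 5.
Since g''(s) = -6s + 13, we get g''(-2/3) = 17 > 0 ⇒ local minimum; g''(5) = -17 < 0 ⇒ local maximum.
The local minimum is g(-2/3) = -229/27.

-2/3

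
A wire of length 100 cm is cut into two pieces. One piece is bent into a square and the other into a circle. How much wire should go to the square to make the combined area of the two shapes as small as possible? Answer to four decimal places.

56.0099

Let x be the length used for the square. Square side x/4; circle radius (100−x)/(2π).
A(x) = (x/4)² + π·((100−x)/(2π))² = x²/16 + (100−x)²/(4π) for 0 ≤ x ≤ 100. A'(x) = x/8 − (100−x)/(2π) = 0 gives x = 4·100/(π+4) ≈ 56.0099.
A'' = 1/8 + 1/(2π) > 0, so this gives the minimum combined area; x ≈ 56.0099 cm to the square.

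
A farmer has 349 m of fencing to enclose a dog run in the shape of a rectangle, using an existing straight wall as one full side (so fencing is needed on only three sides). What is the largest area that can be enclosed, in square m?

Let the sides perpendicular to the wall have length x and the parallel side y, so 2x + y = 349 and the area is A = xy = x(349 − 2x).
A'(x) = 349 − 4x = 0 gives x = 349/4, and A''(x) = −4 < 0 confirms a maximum.
Then y = 349 − 2·349/4 = 349/2 and A = 121801/8.

121801/8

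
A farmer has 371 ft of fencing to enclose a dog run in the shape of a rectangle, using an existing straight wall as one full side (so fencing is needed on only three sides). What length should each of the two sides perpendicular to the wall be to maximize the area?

371/4

Let the sides perpendicular to the wall have length x and the parallel side y, so 2x + y = 371 and the area is A = xy = x(371 − 2x).
A'(x) = 371 − 4x = 0 gives x = 371/4, and A''(x) = −4 < 0 confirms a maximum.
Then y = 371 − 2·371/4 = 371/2 and A = 137641/8.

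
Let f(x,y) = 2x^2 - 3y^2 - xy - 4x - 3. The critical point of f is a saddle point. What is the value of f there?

∂f/∂x = 4x - y - 4 = 0 and ∂f/∂y = -x - 6y = 0, so (x, y) = (24/25, -4/25).
The Hessian has f_{xx} = 4, f_{yy} = -6, f_{xy} = -1, giving D = -25 < 0, so the point is a saddle point.
f(24/25, -4/25) = -123/25.

-123/25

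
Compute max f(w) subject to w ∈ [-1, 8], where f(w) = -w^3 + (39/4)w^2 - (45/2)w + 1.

137/4

The derivative is -3w^2 + (39/2)w - 45/2, which vanishes at w = 3/2 and w = 5.
Evaluating at the critical points and endpoints: f(-1) = 137/4,  f(3/2) = -227/16,  f(5) = 29/4,  f(8) = -67.
So the maximum is f(-1) = 137/4.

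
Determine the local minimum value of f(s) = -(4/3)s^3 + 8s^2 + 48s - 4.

Critical points: f'(s) = -4s^2 + 16s + 48 vanishes at s = -2, 6.
Second-derivative test with f''(s) = -8s + 16: f''(-2) = 32 > 0 ⇒ local minimum; f''(6) = -32 < 0 ⇒ local maximum.
So the local minimum value is f(-2) = -172/3.

-172/3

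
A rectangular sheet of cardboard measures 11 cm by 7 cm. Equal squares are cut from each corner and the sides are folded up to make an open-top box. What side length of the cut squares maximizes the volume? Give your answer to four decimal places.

With cut size x, the volume is V(x) = x(11 − 2x)(7 − 2x) for 0 < x < 3.5.
V'(x) = 12x^2 − 72x + 77. Setting V'(x) = 0 gives x ≈ 1.3927 (the root in (0, 3.5)).
V''(x) = 24x − 72 is negative there, so this is the maximum; V ≈ 48.2170.

1.3927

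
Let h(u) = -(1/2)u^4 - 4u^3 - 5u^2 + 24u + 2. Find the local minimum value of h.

h'(u) = -2u^3 - 12u^2 - 10u + 24. Setting h'(u) = 0 gives u ∈ {-4, -3, 1}.
Since h''(u) = -6u^2 - 24u - 10, we get h''(-4) = -10 < 0 ⇒ local maximum; h''(-3) = 8 > 0 ⇒ local minimum; h''(1) = -40 < 0 ⇒ local maximum.
Thus h has its local minimum at u = -3, with value -95/2.

-95/2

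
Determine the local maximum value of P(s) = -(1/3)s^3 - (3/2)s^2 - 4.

P'(s) = -s^2 - 3s. Setting P'(s) = 0 gives s ∈ {-3, 0}.
P''(s) = -2s - 3. P''(-3) = 3 > 0 ⇒ local minimum; P''(0) = -3 < 0 ⇒ local maximum.
Thus P has its local maximum at s = 0, with value -4.

-4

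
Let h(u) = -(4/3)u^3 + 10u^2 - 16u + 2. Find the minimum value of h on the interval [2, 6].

The derivative is -4u^2 + 20u - 16, whose only zero in [2, 6] is u = 4.
Compare values at every candidate in [2, 6]: h(2) = -2/3, h(4) = 38/3, h(6) = -22.
So the minimum is h(6) = -22.

-22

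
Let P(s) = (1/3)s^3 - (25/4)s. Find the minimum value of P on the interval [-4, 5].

The derivative is s^2 - 25/4, which vanishes at s = -5/2 and s = 5/2.
Compare values at every candidate in [-4, 5]: P(-4) = 11/3, P(-5/2) = 125/12, P(5/2) = -125/12, P(5) = 125/12.
So the minimum is P(5/2) = -125/12.

-125/12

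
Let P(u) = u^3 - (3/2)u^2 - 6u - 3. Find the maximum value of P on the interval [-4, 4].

The derivative is 3u^2 - 3u - 6, which vanishes at u = -1 and u = 2.
Evaluating at the critical points and endpoints: P(-4) = -67, P(-1) = 1/2, P(2) = -13, P(4) = 13.
So the maximum is P(4) = 13.

13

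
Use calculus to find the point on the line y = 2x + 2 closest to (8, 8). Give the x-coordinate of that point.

Minimize D(x)^2 = (x - 8)^2 + (2x - 6)^2.
d/dx[D^2] = 2(x - 8) + 2·2·(2x - 6) = 0 ⇒ x = 4.
Then y = 10 and the distance is √(20) ≈ 4.4721.

4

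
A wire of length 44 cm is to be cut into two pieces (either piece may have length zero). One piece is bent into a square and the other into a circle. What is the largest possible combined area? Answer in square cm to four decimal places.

154.0620

Let x be the length used for the square. Square side x/4; circle radius (44−x)/(2π).
A(x) = (x/4)² + π·((44−x)/(2π))² = x²/16 + (44−x)²/(4π) for 0 ≤ x ≤ 44. A'(x) = x/8 − (44−x)/(2π) = 0 gives x = 4·44/(π+4) ≈ 24.6444.
A'' > 0, so the interior critical point is a minimum; the maximum is at an endpoint. A(0) = 154.0620 and A(44) = 121.0000, so the largest area is 154.0620.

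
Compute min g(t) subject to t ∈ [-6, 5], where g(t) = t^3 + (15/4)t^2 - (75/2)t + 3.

-827/16

Differentiating, g'(t) = 3t^2 + (15/2)t - 75/2; which vanishes at t = -5 and t = 5/2.
Candidates: g(-6) = 147, g(-5) = 637/4, g(5/2) = -827/16, g(5) = 137/4.
So the minimum is g(5/2) = -827/16.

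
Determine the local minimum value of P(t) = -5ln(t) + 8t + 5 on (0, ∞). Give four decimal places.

12.3500

P'(t) = -5/t + 8 = 0 gives t = 5/8.
P''(t) = 5/t², which is positive for t > 0, so this is a local minimum.
P(5/8) = -5·ln(5/8) + 5 + 5 ≈ 12.3500.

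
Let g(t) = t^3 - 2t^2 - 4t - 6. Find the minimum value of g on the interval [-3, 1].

-39

The derivative is 3t^2 - 4t - 4, whose only zero in [-3, 1] is t = -2/3.
Candidates: g(-3) = -39, g(-2/3) = -122/27, g(1) = -11.
The minimum over the interval is -39, attained at t = -3.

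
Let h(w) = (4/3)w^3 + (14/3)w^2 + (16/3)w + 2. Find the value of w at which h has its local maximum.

Critical points: h'(w) = 4w^2 + (28/3)w + 16/3 vanishes at w = -4/3, -1.
h''(w) = 8w + 28/3. h''(-4/3) = -4/3 < 0 ⇒ local maximum; h''(-1) = 4/3 > 0 ⇒ local minimum.
So the local maximum value is h(-4/3) = 2/81.

-4/3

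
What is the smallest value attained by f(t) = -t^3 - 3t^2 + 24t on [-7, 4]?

-80

Differentiating, f'(t) = -3t^2 - 6t + 24; which vanishes at t = -4 and t = 2.
Compare values at every candidate in [-7, 4]: f(-7) = 28; f(-4) = -80; f(2) = 28; f(4) = -16.
Hence the absolute minimum is -80 at t = -4.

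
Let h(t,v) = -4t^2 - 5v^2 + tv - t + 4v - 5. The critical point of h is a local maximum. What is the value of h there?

-330/79

∂h/∂t = -8t + v - 1 = 0 and ∂h/∂v = t - 10v + 4 = 0, so (t, v) = (-6/79, 31/79).
The Hessian has h_{tt} = -8, h_{vv} = -10, h_{tv} = 1, giving D = 79 > 0 with h_{tt} < 0, so the point is a local maximum.
h(-6/79, 31/79) = -330/79.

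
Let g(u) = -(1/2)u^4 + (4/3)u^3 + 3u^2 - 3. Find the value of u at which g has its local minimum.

Critical points: g'(u) = -2u^3 + 4u^2 + 6u vanishes at u = -1, 0, 3.
Since g''(u) = -6u^2 + 8u + 6, we get g''(-1) = -8 < 0 ⇒ local maximum; g''(0) = 6 > 0 ⇒ local minimum; g''(3) = -24 < 0 ⇒ local maximum.
So the local minimum value is g(0) = -3.

0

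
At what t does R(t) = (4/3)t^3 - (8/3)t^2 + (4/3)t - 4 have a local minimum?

1

Critical points: R'(t) = 4t^2 - (16/3)t + 4/3 vanishes at t = 1/3, 1.
R''(t) = 8t - 16/3. R''(1/3) = -8/3 < 0 ⇒ local maximum; R''(1) = 8/3 > 0 ⇒ local minimum.
The local minimum is R(1) = -4.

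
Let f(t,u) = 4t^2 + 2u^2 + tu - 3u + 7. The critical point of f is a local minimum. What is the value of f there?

∂f/∂t = 8t + u = 0 and ∂f/∂u = t + 4u - 3 = 0, so (t, u) = (-3/31, 24/31).
The Hessian has f_{tt} = 8, f_{uu} = 4, f_{tu} = 1, giving D = 31 > 0 with f_{tt} > 0, so the point is a local minimum.
f(-3/31, 24/31) = 181/31.

181/31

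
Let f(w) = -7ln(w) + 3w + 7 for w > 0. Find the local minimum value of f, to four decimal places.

8.0689

f'(w) = -7/w + 3 = 0 gives w = 7/3.
f''(w) = 7/w², which is positive for w > 0, so this is a local minimum.
f(7/3) = -7·ln(7/3) + 7 + 7 ≈ 8.0689.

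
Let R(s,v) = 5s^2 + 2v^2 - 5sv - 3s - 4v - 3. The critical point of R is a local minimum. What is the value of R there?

∂R/∂s = 10s - 5v - 3 = 0 and ∂R/∂v = -5s + 4v - 4 = 0, so (s, v) = (32/15, 11/3).
The Hessian has R_{ss} = 10, R_{vv} = 4, R_{sv} = -5, giving D = 15 > 0 with R_{ss} > 0, so the point is a local minimum.
R(32/15, 11/3) = -203/15.

-203/15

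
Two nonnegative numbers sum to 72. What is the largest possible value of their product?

With x + y = 72, the product is P(x) = x(72 − x).
P'(x) = 72 − 2x = 0 gives x = 36; P'' = −2 < 0, so this is the maximum.
P = 36·36 = 1296.

1296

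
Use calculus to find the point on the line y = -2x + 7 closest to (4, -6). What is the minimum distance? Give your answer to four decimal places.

2.2361

Minimize D(x)^2 = (x - 4)^2 + (-2x + 13)^2.
d/dx[D^2] = 2(x - 4) + 2·(-2)·(-2x + 13) = 0 ⇒ x = 6.
Then y = -5 and the distance is √(5) ≈ 2.2361.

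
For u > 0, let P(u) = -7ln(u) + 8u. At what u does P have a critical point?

P'(u) = -7/u + 8 = 0 gives u = 7/8.
P''(u) = 7/u², which is positive for u > 0, so this is a local minimum.
P(7/8) = -7·ln(7/8) + 7 ≈ 7.9347.

7/8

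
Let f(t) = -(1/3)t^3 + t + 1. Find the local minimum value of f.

1/3

f'(t) = -t^2 + 1 = 0 at t = -1, 1.
f''(t) = -2t. f''(-1) = 2 > 0 ⇒ local minimum; f''(1) = -2 < 0 ⇒ local maximum.
Thus f has its local minimum at t = -1, with value 1/3.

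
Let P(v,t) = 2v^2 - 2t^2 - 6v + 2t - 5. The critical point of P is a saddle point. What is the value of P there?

-9

∂P/∂v = 4v - 6 = 0 and ∂P/∂t = -4t + 2 = 0, so (v, t) = (3/2, 1/2).
The Hessian has P_{vv} = 4, P_{tt} = -4, P_{vt} = 0, giving D = -16 < 0, so the point is a saddle point.
P(3/2, 1/2) = -9.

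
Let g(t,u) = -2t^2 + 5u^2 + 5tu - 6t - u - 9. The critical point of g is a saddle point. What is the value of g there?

∂g/∂t = -4t + 5u - 6 = 0 and ∂g/∂u = 5t + 10u - 1 = 0, so (t, u) = (-11/13, 34/65).
The Hessian has g_{tt} = -4, g_{uu} = 10, g_{tu} = 5, giving D = -65 < 0, so the point is a saddle point.
g(-11/13, 34/65) = -437/65.

-437/65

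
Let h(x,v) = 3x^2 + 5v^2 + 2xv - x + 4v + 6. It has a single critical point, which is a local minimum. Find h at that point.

275/56

∂h/∂x = 6x + 2v - 1 = 0 and ∂h/∂v = 2x + 10v + 4 = 0, so (x, v) = (9/28, -13/28).
The Hessian has h_{xx} = 6, h_{vv} = 10, h_{xv} = 2, giving D = 56 > 0 with h_{xx} > 0, so the point is a local minimum.
h(9/28, -13/28) = 275/56.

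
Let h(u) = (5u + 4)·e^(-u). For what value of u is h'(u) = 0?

1/5

Differentiating with the product rule gives h'(u) = (-5u + 1)·e^(-u). Since e^(-u) > 0, the only critical point is u = 1/5.
h''(1/5) has the same sign as -5 < 0, so this is a local maximum.
h(1/5) = (5)·e^(-1/5) ≈ 4.0937.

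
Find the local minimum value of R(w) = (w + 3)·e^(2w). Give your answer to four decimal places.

Differentiating with the product rule gives R'(w) = (2w + 7)·e^(2w). Since e^(2w) > 0, the only critical point is w = -7/2.
R''(-7/2) has the same sign as 2 > 0, so this is a local minimum.
R(-7/2) = (-1/2)·e^(-7) ≈ -0.0005.

-0.0005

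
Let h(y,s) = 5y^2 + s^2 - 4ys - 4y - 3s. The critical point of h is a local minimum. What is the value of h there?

∂h/∂y = 10y - 4s - 4 = 0 and ∂h/∂s = -4y + 2s - 3 = 0, so (y, s) = (5, 23/2).
The Hessian has h_{yy} = 10, h_{ss} = 2, h_{ys} = -4, giving D = 4 > 0 with h_{yy} > 0, so the point is a local minimum.
h(5, 23/2) = -109/4.

-109/4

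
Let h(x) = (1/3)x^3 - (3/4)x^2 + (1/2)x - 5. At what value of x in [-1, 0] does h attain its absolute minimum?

-1

h'(x) = x^2 - (3/2)x + 1/2, which has no zeros in [-1, 0].
Evaluating at the critical points and endpoints: h(-1) = -79/12,  h(0) = -5.
The minimum over the interval is -79/12, attained at x = -1.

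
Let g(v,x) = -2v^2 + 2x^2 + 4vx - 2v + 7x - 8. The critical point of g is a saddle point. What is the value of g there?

∂g/∂v = -4v + 4x - 2 = 0 and ∂g/∂x = 4v + 4x + 7 = 0, so (v, x) = (-9/8, -5/8).
The Hessian has g_{vv} = -4, g_{xx} = 4, g_{vx} = 4, giving D = -32 < 0, so the point is a saddle point.
g(-9/8, -5/8) = -145/16.

-145/16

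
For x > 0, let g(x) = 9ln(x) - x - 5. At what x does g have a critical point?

g'(x) = 9/x − 1 = 0 gives x = 9.
g''(x) = -9/x², which is negative for x > 0, so this is a local maximum.
g(9) = 9·ln(9) - 9 - 5 ≈ 5.7750.

9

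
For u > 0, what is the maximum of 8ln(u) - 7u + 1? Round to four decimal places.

-5.9317

f'(u) = 8/u − 7 = 0 gives u = 8/7.
f''(u) = -8/u², which is negative for u > 0, so this is a local maximum.
f(8/7) = 8·ln(8/7) - 8 + 1 ≈ -5.9317.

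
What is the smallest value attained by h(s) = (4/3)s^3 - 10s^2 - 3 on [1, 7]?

-259/3

Differentiating, h'(s) = 4s^2 - 20s; whose only zero in [1, 7] is s = 5.
Candidates: h(1) = -35/3,  h(5) = -259/3,  h(7) = -107/3.
Hence the absolute minimum is -259/3 at s = 5.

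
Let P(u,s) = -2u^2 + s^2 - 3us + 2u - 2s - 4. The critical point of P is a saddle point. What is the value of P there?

-84/17

∂P/∂u = -4u - 3s + 2 = 0 and ∂P/∂s = -3u + 2s - 2 = 0, so (u, s) = (-2/17, 14/17).
The Hessian has P_{uu} = -4, P_{ss} = 2, P_{us} = -3, giving D = -17 < 0, so the point is a saddle point.
P(-2/17, 14/17) = -84/17.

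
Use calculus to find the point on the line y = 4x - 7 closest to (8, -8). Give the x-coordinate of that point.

Minimize D(x)^2 = (x - 8)^2 + (4x + 1)^2.
d/dx[D^2] = 2(x - 8) + 2·4·(4x + 1) = 0 ⇒ x = 4/17.
Then y = -103/17 and the distance is √(1089/17) ≈ 8.0037.

4/17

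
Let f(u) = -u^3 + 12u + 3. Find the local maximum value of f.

19

Critical points: f'(u) = -3u^2 + 12 vanishes at u = -2, 2.
f''(u) = -6u. f''(-2) = 12 > 0 ⇒ local minimum; f''(2) = -12 < 0 ⇒ local maximum.
So the local maximum value is f(2) = 19.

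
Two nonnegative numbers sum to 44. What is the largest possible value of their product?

484

With x + y = 44, the product is P(x) = x(44 − x).
P'(x) = 44 − 2x = 0 gives x = 22; P'' = −2 < 0, so this is the maximum.
P = 22·22 = 484.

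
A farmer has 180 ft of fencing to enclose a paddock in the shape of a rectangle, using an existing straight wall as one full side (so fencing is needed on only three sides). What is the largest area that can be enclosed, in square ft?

Let the sides perpendicular to the wall have length x and the parallel side y, so 2x + y = 180 and the area is A = xy = x(180 − 2x).
A'(x) = 180 − 4x = 0 gives x = 45, and A''(x) = −4 < 0 confirms a maximum.
Then y = 180 − 2·45 = 90 and A = 4050.

4050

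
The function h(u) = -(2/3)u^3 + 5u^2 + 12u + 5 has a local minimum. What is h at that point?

-4/3

h'(u) = -2u^2 + 10u + 12 = 0 at u = -1, 6.
Since h''(u) = -4u + 10, we get h''(-1) = 14 > 0 ⇒ local minimum; h''(6) = -14 < 0 ⇒ local maximum.
The local minimum is h(-1) = -4/3.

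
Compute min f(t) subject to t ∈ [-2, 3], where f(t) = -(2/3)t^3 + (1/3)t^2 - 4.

The derivative is -2t^2 + (2/3)t, which vanishes at t = 0 and t = 1/3.
Compare values at every candidate in [-2, 3]: f(-2) = 8/3, f(0) = -4, f(1/3) = -323/81, f(3) = -19.
The minimum over the interval is -19, attained at t = 3.

-19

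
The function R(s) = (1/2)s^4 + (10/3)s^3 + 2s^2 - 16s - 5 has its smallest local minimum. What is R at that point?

-91/6

R'(s) = 2s^3 + 10s^2 + 4s - 16. Setting R'(s) = 0 gives s ∈ {-4, -2, 1}.
R''(s) = 6s^2 + 20s + 4. R''(-4) = 20 > 0 ⇒ local minimum; R''(-2) = -12 < 0 ⇒ local maximum; R''(1) = 30 > 0 ⇒ local minimum.
Thus R has its smallest local minimum at s = 1, with value -91/6.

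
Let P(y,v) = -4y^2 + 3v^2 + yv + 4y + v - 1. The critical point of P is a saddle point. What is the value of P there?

-9/49

∂P/∂y = -8y + v + 4 = 0 and ∂P/∂v = y + 6v + 1 = 0, so (y, v) = (23/49, -12/49).
The Hessian has P_{yy} = -8, P_{vv} = 6, P_{yv} = 1, giving D = -49 < 0, so the point is a saddle point.
P(23/49, -12/49) = -9/49.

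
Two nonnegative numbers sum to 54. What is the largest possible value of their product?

729

With x + y = 54, the product is P(x) = x(54 − x).
P'(x) = 54 − 2x = 0 gives x = 27; P'' = −2 < 0, so this is the maximum.
P = 27·27 = 729.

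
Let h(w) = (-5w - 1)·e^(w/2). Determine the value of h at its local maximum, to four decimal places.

Differentiating with the product rule gives h'(w) = (-(5/2)w - 11/2)·e^(w/2). Since e^(w/2) > 0, the only critical point is w = -11/5.
h''(-11/5) has the same sign as -5/2 < 0, so this is a local maximum.
h(-11/5) = (10)·e^(-11/10) ≈ 3.3287.

3.3287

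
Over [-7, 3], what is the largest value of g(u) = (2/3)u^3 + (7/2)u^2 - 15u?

Differentiating, g'(u) = 2u^2 + 7u - 15; which vanishes at u = -5 and u = 3/2.
Candidates: g(-7) = 287/6,  g(-5) = 475/6,  g(3/2) = -99/8,  g(3) = 9/2.
Hence the absolute maximum is 475/6 at u = -5.

475/6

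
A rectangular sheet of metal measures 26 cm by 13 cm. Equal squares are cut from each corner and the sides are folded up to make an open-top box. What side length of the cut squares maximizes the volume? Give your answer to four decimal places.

With cut size x, the volume is V(x) = x(26 − 2x)(13 − 2x) for 0 < x < 6.5.
V'(x) = 12x^2 − 156x + 338. Setting V'(x) = 0 gives x ≈ 2.7472 (the root in (0, 6.5)).
V''(x) = 24x − 156 is negative there, so this is the maximum; V ≈ 422.8128.

2.7472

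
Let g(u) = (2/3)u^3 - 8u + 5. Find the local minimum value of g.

Critical points: g'(u) = 2u^2 - 8 vanishes at u = -2, 2.
Second-derivative test with g''(u) = 4u: g''(-2) = -8 < 0 ⇒ local maximum; g''(2) = 8 > 0 ⇒ local minimum.
The local minimum is g(2) = -17/3.

-17/3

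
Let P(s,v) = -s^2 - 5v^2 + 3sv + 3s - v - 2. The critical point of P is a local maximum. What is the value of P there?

15/11

∂P/∂s = -2s + 3v + 3 = 0 and ∂P/∂v = 3s - 10v - 1 = 0, so (s, v) = (27/11, 7/11).
The Hessian has P_{ss} = -2, P_{vv} = -10, P_{sv} = 3, giving D = 11 > 0 with P_{ss} < 0, so the point is a local maximum.
P(27/11, 7/11) = 15/11.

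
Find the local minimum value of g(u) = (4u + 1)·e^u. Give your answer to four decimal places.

g'(u) = 4·e^u + (4u + 1)·1·e^u = (4u + 5)·e^u. Since e^u > 0, the only critical point is u = -5/4.
g''(-5/4) has the same sign as 4 > 0, so this is a local minimum.
g(-5/4) = (-4)·e^(-5/4) ≈ -1.1460.

-1.1460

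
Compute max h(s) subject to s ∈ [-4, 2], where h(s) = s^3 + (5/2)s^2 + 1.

19

The derivative is 3s^2 + 5s, which vanishes at s = -5/3 and s = 0.
Evaluating at the critical points and endpoints: h(-4) = -23; h(-5/3) = 179/54; h(0) = 1; h(2) = 19.
The maximum over the interval is 19, attained at s = 2.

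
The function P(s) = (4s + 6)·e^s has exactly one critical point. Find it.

-5/2

Differentiating with the product rule gives P'(s) = (4s + 10)·e^s. Since e^s > 0, the only critical point is s = -5/2.
P''(-5/2) has the same sign as 4 > 0, so this is a local minimum.
P(-5/2) = (-4)·e^(-5/2) ≈ -0.3283.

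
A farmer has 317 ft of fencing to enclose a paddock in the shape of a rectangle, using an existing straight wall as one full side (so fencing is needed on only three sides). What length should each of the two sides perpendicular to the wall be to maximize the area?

317/4

Let the sides perpendicular to the wall have length x and the parallel side y, so 2x + y = 317 and the area is A = xy = x(317 − 2x).
A'(x) = 317 − 4x = 0 gives x = 317/4, and A''(x) = −4 < 0 confirms a maximum.
Then y = 317 − 2·317/4 = 317/2 and A = 100489/8.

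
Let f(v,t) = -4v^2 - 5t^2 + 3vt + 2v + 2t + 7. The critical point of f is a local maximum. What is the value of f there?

545/71

∂f/∂v = -8v + 3t + 2 = 0 and ∂f/∂t = 3v - 10t + 2 = 0, so (v, t) = (26/71, 22/71).
The Hessian has f_{vv} = -8, f_{tt} = -10, f_{vt} = 3, giving D = 71 > 0 with f_{vv} < 0, so the point is a local maximum.
f(26/71, 22/71) = 545/71.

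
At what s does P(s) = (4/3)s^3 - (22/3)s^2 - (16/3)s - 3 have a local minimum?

Critical points: P'(s) = 4s^2 - (44/3)s - 16/3 vanishes at s = -1/3, 4.
Since P''(s) = 8s - 44/3, we get P''(-1/3) = -52/3 < 0 ⇒ local maximum; P''(4) = 52/3 > 0 ⇒ local minimum.
Thus P has its local minimum at s = 4, with value -169/3.

4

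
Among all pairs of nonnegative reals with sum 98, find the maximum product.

With x + y = 98, the product is P(x) = x(98 − x).
P'(x) = 98 − 2x = 0 gives x = 49; P'' = −2 < 0, so this is the maximum.
P = 49·49 = 2401.

2401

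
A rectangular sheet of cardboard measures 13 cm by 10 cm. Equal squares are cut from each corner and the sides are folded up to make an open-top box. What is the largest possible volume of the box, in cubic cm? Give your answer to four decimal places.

108.3995

With cut size x, the volume is V(x) = x(13 − 2x)(10 − 2x) for 0 < x < 5.
V'(x) = 12x^2 − 92x + 130. Setting V'(x) = 0 gives x ≈ 1.8684 (the root in (0, 5)).
V''(x) = 24x − 92 is negative there, so this is the maximum; V ≈ 108.3995.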